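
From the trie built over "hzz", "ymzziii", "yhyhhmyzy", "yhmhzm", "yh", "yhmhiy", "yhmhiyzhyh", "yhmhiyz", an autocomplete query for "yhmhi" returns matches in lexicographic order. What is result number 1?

Words with prefix "yhmhi", in lexicographic order: "yhmhiy", "yhmhiyz", "yhmhiyzhyh"
The 1st is yhmhiy.

yhmhiy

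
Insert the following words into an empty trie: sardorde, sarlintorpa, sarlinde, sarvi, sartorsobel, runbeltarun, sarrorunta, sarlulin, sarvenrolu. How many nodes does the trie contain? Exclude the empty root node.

56

Insert word by word; a character creates a node only if that edge doesn't already exist:
  "sardorde" → 8 new (s, a, r, d, o, r, d, e)
  "sarlintorpa" → prefix "sar" already present; 8 new (l, i, n, t, o, r, p, a)
  "sarlinde" → prefix "sarlin" already present; 2 new (d, e)
  "sarvi" → prefix "sar" already present; 2 new (v, i)
  "sartorsobel" → prefix "sar" already present; 8 new (t, o, r, s, o, b, e, l)
  "runbeltarun" → 11 new (r, u, n, b, e, l, t, a, r, u, n)
  "sarrorunta" → prefix "sar" already present; 7 new (r, o, r, u, n, t, a)
  "sarlulin" → prefix "sarl" already present; 4 new (u, l, i, n)
  "sarvenrolu" → prefix "sarv" already present; 6 new (e, n, r, o, l, u)
Total nodes = 8 + 8 + 2 + 2 + 8 + 11 + 7 + 4 + 6 = 56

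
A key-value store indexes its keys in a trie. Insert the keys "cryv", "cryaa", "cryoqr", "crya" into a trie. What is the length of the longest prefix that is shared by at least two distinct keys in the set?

4

Look for the deepest trie node that still has at least two words in its subtree.
e.g. "crya" and "cryaa" share the prefix "crya" of length 4; no pair shares a longer one.
Longest shared-prefix length: 4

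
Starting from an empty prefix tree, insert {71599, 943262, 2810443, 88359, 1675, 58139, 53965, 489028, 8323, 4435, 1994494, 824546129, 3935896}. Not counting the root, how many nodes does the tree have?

69

Count nodes per top-level branch (shared prefixes stored once):
  '1'-branch (1675, 1994494): 10 nodes
  '2'-branch (2810443): 7 nodes
  '3'-branch (3935896): 7 nodes
  '4'-branch (4435, 489028): 9 nodes
  '5'-branch (53965, 58139): 9 nodes
  '7'-branch (71599): 5 nodes
  '8'-branch (824546129, 8323, 88359): 16 nodes
  '9'-branch (943262): 6 nodes
Sum: 69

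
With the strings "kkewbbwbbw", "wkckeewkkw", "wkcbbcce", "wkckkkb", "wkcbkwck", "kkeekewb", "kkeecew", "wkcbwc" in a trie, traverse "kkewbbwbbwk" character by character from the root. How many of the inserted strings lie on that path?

1

Check each prefix of "kkewbbwbbwk" against the stored set — each match is an end-marker on the path.
Prefixes of the query that are stored words: "kkewbbwbbw"
Count: 1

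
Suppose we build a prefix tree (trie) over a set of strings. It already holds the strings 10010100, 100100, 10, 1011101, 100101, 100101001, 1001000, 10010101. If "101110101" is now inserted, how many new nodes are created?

2

Walking "101110101" from the root, the first 7 characters ("1011101") follow existing edges; "0" is the first miss.
New nodes needed: |"101110101"| − 7 = 9 − 7 = 2.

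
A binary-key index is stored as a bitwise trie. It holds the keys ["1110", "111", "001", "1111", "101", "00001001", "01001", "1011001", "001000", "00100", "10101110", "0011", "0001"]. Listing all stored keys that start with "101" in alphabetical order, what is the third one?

Words with prefix "101", in lexicographic order: "101", "10101110", "1011001"
The 3rd is 1011001.

1011001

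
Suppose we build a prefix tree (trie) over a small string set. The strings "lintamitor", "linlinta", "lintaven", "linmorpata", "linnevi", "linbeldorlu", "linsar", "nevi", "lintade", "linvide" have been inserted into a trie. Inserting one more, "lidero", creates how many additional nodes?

"li" is already a path in the trie; the remaining "dero" must be added.
So 6 − 2 = 4 new nodes.

4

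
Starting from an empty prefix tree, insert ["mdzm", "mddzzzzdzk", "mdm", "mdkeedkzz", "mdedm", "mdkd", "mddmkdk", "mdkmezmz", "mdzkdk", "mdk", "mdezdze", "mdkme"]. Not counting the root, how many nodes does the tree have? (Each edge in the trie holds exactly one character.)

For each word, the new-node count is its length minus the longest prefix already in the trie:
  "mdzm" → 4 new (m, d, z, m)
  "mddzzzzdzk" → prefix "md" already present; 8 new (d, z, z, z, z, d, z, k)
  "mdm" → prefix "md" already present; 1 new (m)
  "mdkeedkzz" → prefix "md" already present; 7 new (k, e, e, d, k, z, z)
  "mdedm" → prefix "md" already present; 3 new (e, d, m)
  "mdkd" → prefix "mdk" already present; 1 new (d)
  "mddmkdk" → prefix "mdd" already present; 4 new (m, k, d, k)
  "mdkmezmz" → prefix "mdk" already present; 5 new (m, e, z, m, z)
  "mdzkdk" → prefix "mdz" already present; 3 new (k, d, k)
  "mdk" → prefix "mdk" already present; 0 new (none)
  "mdezdze" → prefix "mde" already present; 4 new (z, d, z, e)
  "mdkme" → prefix "mdkme" already present; 0 new (none)
Total nodes = 4 + 8 + 1 + 7 + 3 + 1 + 4 + 5 + 3 + 0 + 4 + 0 = 40

40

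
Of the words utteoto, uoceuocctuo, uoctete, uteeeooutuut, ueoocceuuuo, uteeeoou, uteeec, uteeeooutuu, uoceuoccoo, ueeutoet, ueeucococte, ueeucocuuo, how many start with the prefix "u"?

Traverse to the node for "u", then collect every word in that subtree.
Words under "u": ueeucococte, ueeucocuuo, ueeutoet, ueoocceuuuo, uoceuoccoo, uoceuocctuo, uoctete, uteeec, uteeeoou, uteeeooutuu, uteeeooutuut, utteoto
Count: 12

12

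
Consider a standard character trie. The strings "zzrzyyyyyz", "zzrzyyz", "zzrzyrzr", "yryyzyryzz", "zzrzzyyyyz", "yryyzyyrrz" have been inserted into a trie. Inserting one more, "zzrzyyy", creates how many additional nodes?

0

Every character of "zzrzyyy" already lies on an existing path (it is a prefix of some stored word).
No new nodes are needed: 0.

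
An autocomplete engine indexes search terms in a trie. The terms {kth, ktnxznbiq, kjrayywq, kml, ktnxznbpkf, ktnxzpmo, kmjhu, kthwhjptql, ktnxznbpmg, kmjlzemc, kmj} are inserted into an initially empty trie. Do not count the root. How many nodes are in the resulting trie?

42

For each word, the new-node count is its length minus the longest prefix already in the trie:
  "kth" → 3 new (k, t, h)
  "ktnxznbiq" → prefix "kt" already present; 7 new (n, x, z, n, b, i, q)
  "kjrayywq" → prefix "k" already present; 7 new (j, r, a, y, y, w, q)
  "kml" → prefix "k" already present; 2 new (m, l)
  "ktnxznbpkf" → prefix "ktnxznb" already present; 3 new (p, k, f)
  "ktnxzpmo" → prefix "ktnxz" already present; 3 new (p, m, o)
  "kmjhu" → prefix "km" already present; 3 new (j, h, u)
  "kthwhjptql" → prefix "kth" already present; 7 new (w, h, j, p, t, q, l)
  "ktnxznbpmg" → prefix "ktnxznbp" already present; 2 new (m, g)
  "kmjlzemc" → prefix "kmj" already present; 5 new (l, z, e, m, c)
  "kmj" → prefix "kmj" already present; 0 new (none)
Total nodes = 3 + 7 + 7 + 2 + 3 + 3 + 3 + 7 + 2 + 5 + 0 = 42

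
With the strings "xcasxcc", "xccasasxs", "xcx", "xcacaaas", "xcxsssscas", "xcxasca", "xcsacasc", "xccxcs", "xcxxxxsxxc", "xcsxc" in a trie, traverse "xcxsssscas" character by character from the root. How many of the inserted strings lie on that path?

2

Walk "xcxsssscas" from the root; an end-of-word marker is hit whenever a stored word is a prefix of "xcxsssscas".
Prefixes of the query that are stored words: "xcx", "xcxsssscas"
Count: 2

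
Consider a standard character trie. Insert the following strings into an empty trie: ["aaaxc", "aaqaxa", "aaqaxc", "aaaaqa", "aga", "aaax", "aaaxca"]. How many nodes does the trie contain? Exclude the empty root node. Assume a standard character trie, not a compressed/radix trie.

Insert word by word; a character creates a node only if that edge doesn't already exist:
  "aaaxc" → 5 new (a, a, a, x, c)
  "aaqaxa" → prefix "aa" already present; 4 new (q, a, x, a)
  "aaqaxc" → prefix "aaqax" already present; 1 new (c)
  "aaaaqa" → prefix "aaa" already present; 3 new (a, q, a)
  "aga" → prefix "a" already present; 2 new (g, a)
  "aaax" → prefix "aaax" already present; 0 new (none)
  "aaaxca" → prefix "aaaxc" already present; 1 new (a)
Total nodes = 5 + 4 + 1 + 3 + 2 + 0 + 1 = 16

16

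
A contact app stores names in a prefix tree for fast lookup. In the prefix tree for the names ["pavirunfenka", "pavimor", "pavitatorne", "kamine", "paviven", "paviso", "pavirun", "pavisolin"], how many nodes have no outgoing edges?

6

A leaf is a node with no children — equivalently, the end of a word that is not a proper prefix of any other stored word.
Those words: "kamine", "pavimor", "pavirunfenka", "pavisolin", "pavitatorne", "paviven"
Leaf count: 6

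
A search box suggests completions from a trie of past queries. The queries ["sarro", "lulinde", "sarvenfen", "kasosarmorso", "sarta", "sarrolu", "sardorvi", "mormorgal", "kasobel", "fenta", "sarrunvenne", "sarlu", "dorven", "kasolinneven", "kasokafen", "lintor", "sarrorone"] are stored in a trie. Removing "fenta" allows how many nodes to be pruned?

5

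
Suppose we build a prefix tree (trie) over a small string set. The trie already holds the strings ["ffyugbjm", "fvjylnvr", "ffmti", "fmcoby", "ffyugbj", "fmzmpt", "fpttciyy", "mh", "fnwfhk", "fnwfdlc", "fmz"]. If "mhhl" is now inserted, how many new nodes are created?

2

Walking "mhhl" from the root, the first 2 characters ("mh") follow existing edges; "h" is the first miss.
New nodes needed: |"mhhl"| − 2 = 4 − 2 = 2.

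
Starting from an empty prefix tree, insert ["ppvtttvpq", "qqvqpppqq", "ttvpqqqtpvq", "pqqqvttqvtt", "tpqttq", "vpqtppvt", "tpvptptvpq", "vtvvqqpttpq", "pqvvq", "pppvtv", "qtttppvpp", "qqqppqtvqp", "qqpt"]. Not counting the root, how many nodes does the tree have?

Trace insertions, counting only characters that open a new branch:
  "ppvtttvpq" → 9 new (p, p, v, t, t, t, v, p, q)
  "qqvqpppqq" → 9 new (q, q, v, q, p, p, p, q, q)
  "ttvpqqqtpvq" → 11 new (t, t, v, p, q, q, q, t, p, v, q)
  "pqqqvttqvtt" → prefix "p" already present; 10 new (q, q, q, v, t, t, q, v, t, t)
  "tpqttq" → prefix "t" already present; 5 new (p, q, t, t, q)
  "vpqtppvt" → 8 new (v, p, q, t, p, p, v, t)
  "tpvptptvpq" → prefix "tp" already present; 8 new (v, p, t, p, t, v, p, q)
  "vtvvqqpttpq" → prefix "v" already present; 10 new (t, v, v, q, q, p, t, t, p, q)
  "pqvvq" → prefix "pq" already present; 3 new (v, v, q)
  "pppvtv" → prefix "pp" already present; 4 new (p, v, t, v)
  "qtttppvpp" → prefix "q" already present; 8 new (t, t, t, p, p, v, p, p)
  "qqqppqtvqp" → prefix "qq" already present; 8 new (q, p, p, q, t, v, q, p)
  "qqpt" → prefix "qq" already present; 2 new (p, t)
Total nodes = 9 + 9 + 11 + 10 + 5 + 8 + 8 + 10 + 3 + 4 + 8 + 8 + 2 = 95

95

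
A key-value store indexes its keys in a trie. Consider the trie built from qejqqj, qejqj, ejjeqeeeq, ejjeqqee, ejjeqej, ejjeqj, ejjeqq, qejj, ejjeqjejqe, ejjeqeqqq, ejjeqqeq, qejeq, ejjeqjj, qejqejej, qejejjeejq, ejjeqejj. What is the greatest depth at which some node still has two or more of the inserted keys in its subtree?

7

Equivalently: take the maximum, over all pairs, of their longest common prefix length.
"ejjeqej" and "ejjeqejj" agree on "ejjeqej" (7 characters) before diverging; nothing deeper is shared.
Longest shared-prefix length: 7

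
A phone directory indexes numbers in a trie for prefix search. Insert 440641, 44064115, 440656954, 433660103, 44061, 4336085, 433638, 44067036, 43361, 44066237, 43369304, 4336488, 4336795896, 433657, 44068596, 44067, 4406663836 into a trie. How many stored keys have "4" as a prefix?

17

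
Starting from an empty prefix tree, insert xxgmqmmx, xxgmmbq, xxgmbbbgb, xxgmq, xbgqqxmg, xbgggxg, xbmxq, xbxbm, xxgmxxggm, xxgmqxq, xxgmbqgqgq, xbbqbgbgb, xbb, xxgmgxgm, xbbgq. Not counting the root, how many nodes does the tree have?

58

Insert word by word; a character creates a node only if that edge doesn't already exist:
  "xxgmqmmx" → 8 new (x, x, g, m, q, m, m, x)
  "xxgmmbq" → prefix "xxgm" already present; 3 new (m, b, q)
  "xxgmbbbgb" → prefix "xxgm" already present; 5 new (b, b, b, g, b)
  "xxgmq" → prefix "xxgmq" already present; 0 new (none)
  "xbgqqxmg" → prefix "x" already present; 7 new (b, g, q, q, x, m, g)
  "xbgggxg" → prefix "xbg" already present; 4 new (g, g, x, g)
  "xbmxq" → prefix "xb" already present; 3 new (m, x, q)
  "xbxbm" → prefix "xb" already present; 3 new (x, b, m)
  "xxgmxxggm" → prefix "xxgm" already present; 5 new (x, x, g, g, m)
  "xxgmqxq" → prefix "xxgmq" already present; 2 new (x, q)
  "xxgmbqgqgq" → prefix "xxgmb" already present; 5 new (q, g, q, g, q)
  "xbbqbgbgb" → prefix "xb" already present; 7 new (b, q, b, g, b, g, b)
  "xbb" → prefix "xbb" already present; 0 new (none)
  "xxgmgxgm" → prefix "xxgm" already present; 4 new (g, x, g, m)
  "xbbgq" → prefix "xbb" already present; 2 new (g, q)
Total nodes = 8 + 3 + 5 + 0 + 7 + 4 + 3 + 3 + 5 + 2 + 5 + 7 + 0 + 4 + 2 = 58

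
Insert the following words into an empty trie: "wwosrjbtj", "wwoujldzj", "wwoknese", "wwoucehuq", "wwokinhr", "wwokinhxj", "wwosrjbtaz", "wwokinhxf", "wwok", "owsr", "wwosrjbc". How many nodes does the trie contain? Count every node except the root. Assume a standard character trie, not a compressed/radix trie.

39

Trie structure (* marks end of a word):
(root)
├─ o
│  └─ w
│     └─ s
│        └─ r *
└─ w
   └─ w
      └─ o
         ├─ k *
         │  ├─ i
         │  │  └─ n
         │  │     └─ h
         │  │        ├─ r *
         │  │        └─ x
         │  │           ├─ f *
         │  │           └─ j *
         │  └─ n
         │     └─ e
         │        └─ s
         │           └─ e *
         ├─ s
         │  └─ r
         │     └─ j
         │        └─ b
         │           ├─ c *
         │           └─ t
         │              ├─ a
         │              │  └─ z *
         │              └─ j *
         └─ u
            ├─ c
            │  └─ e
            │     └─ h
            │        └─ u
            │           └─ q *
            └─ j
               └─ l
                  └─ d
                     └─ z
                        └─ j *
Counting every labelled node above: 39.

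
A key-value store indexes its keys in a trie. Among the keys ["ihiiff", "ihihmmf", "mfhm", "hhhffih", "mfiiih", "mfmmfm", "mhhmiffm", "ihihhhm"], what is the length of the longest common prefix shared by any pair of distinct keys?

Look for the deepest trie node that still has at least two words in its subtree.
"ihihhhm" and "ihihmmf" agree on "ihih" (4 characters) before diverging; nothing deeper is shared.
Longest shared-prefix length: 4

4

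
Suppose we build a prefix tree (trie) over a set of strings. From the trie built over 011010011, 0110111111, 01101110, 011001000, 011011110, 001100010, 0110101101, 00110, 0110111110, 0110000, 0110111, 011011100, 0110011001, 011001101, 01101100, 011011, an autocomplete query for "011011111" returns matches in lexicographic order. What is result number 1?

0110111110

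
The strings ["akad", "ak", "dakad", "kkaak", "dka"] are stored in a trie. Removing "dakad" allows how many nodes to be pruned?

4

Walk "dakad" from the leaf back toward the root, removing each node that no remaining word uses.
The suffix "akad" (4 nodes) is used only by "dakad"; the node for "d" still has the child "k", so pruning stops there.
Nodes removed: 4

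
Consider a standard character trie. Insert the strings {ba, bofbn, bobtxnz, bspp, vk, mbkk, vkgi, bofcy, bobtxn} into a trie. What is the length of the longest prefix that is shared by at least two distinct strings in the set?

The deepest shared node is where two words last agree before diverging.
"bobtxn" and "bobtxnz" agree on "bobtxn" (6 characters) before diverging; nothing deeper is shared.
Longest shared-prefix length: 6

6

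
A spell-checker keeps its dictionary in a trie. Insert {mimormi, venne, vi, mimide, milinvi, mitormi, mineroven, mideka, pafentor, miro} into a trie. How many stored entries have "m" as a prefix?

7

Filter for entries beginning with "m":
Words under "m": mideka, milinvi, mimide, mimormi, mineroven, miro, mitormi
Count: 7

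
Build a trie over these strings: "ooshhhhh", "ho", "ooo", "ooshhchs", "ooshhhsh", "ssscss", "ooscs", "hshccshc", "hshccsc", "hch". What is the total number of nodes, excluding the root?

Trie structure (* marks end of a word):
(root)
├─ h
│  ├─ c
│  │  └─ h *
│  ├─ o *
│  └─ s
│     └─ h
│        └─ c
│           └─ c
│              └─ s
│                 ├─ c *
│                 └─ h
│                    └─ c *
├─ o
│  └─ o
│     ├─ o *
│     └─ s
│        ├─ c
│        │  └─ s *
│        └─ h
│           └─ h
│              ├─ c
│              │  └─ h
│              │     └─ s *
│              └─ h
│                 ├─ h
│                 │  └─ h *
│                 └─ s
│                    └─ h *
└─ s
   └─ s
      └─ s
         └─ c
            └─ s
               └─ s *
Counting every labelled node above: 34.

34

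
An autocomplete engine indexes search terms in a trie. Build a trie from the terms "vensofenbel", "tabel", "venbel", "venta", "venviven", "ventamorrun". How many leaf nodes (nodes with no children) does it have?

5

Leaves are exactly the stored words that no other stored word extends.
Those words: "tabel", "venbel", "vensofenbel", "ventamorrun", "venviven"
Leaf count: 5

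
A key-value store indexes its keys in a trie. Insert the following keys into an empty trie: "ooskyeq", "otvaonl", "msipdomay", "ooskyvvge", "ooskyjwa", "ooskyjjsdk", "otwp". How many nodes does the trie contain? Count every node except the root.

Insert word by word; a character creates a node only if that edge doesn't already exist:
  "ooskyeq" → 7 new (o, o, s, k, y, e, q)
  "otvaonl" → prefix "o" already present; 6 new (t, v, a, o, n, l)
  "msipdomay" → 9 new (m, s, i, p, d, o, m, a, y)
  "ooskyvvge" → prefix "oosky" already present; 4 new (v, v, g, e)
  "ooskyjwa" → prefix "oosky" already present; 3 new (j, w, a)
  "ooskyjjsdk" → prefix "ooskyj" already present; 4 new (j, s, d, k)
  "otwp" → prefix "ot" already present; 2 new (w, p)
Total nodes = 7 + 6 + 9 + 4 + 3 + 4 + 2 = 35

35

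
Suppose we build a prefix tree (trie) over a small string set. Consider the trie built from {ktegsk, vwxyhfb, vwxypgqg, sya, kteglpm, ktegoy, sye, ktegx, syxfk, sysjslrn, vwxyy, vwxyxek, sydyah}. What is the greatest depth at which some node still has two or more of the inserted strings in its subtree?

4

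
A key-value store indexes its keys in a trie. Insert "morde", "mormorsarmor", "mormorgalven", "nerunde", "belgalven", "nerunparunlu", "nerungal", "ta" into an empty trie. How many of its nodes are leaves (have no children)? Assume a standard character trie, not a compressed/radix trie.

8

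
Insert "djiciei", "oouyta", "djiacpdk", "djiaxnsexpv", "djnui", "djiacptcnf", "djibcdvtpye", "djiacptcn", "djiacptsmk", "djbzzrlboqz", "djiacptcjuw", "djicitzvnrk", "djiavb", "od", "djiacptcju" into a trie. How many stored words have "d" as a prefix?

Walk to "d"; the words in its subtree are exactly those with that prefix.
Matches: "djbzzrlboqz", "djiacpdk", "djiacptcju", "djiacptcjuw", "djiacptcn", "djiacptcnf", "djiacptsmk", "djiavb", "djiaxnsexpv", "djibcdvtpye", "djiciei", "djicitzvnrk", "djnui"
Count: 13

13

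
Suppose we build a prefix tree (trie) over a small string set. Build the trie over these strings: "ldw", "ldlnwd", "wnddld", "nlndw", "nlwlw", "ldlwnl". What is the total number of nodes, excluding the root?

24

Trie structure (* marks end of a word):
(root)
├─ l
│  └─ d
│     ├─ l
│     │  ├─ n
│     │  │  └─ w
│     │  │     └─ d *
│     │  └─ w
│     │     └─ n
│     │        └─ l *
│     └─ w *
├─ n
│  └─ l
│     ├─ n
│     │  └─ d
│     │     └─ w *
│     └─ w
│        └─ l
│           └─ w *
└─ w
   └─ n
      └─ d
         └─ d
            └─ l
               └─ d *
Counting every labelled node above: 24.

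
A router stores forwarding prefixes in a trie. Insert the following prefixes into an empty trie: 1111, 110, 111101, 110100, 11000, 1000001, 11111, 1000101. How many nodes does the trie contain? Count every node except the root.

22

Insert word by word; a character creates a node only if that edge doesn't already exist:
  "1111" → 4 new (1, 1, 1, 1)
  "110" → prefix "11" already present; 1 new (0)
  "111101" → prefix "1111" already present; 2 new (0, 1)
  "110100" → prefix "110" already present; 3 new (1, 0, 0)
  "11000" → prefix "110" already present; 2 new (0, 0)
  "1000001" → prefix "1" already present; 6 new (0, 0, 0, 0, 0, 1)
  "11111" → prefix "1111" already present; 1 new (1)
  "1000101" → prefix "1000" already present; 3 new (1, 0, 1)
Total nodes = 4 + 1 + 2 + 3 + 2 + 6 + 1 + 3 = 22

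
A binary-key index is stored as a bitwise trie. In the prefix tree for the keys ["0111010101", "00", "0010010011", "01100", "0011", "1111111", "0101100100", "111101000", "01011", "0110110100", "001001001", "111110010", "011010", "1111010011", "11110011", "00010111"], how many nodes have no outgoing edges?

Leaves are exactly the stored words that no other stored word extends.
Those words: "00010111", "0010010011", "0011", "0101100100", "01100", "011010", "0110110100", "0111010101", "11110011", "111101000", "1111010011", "111110010", "1111111"
Leaf count: 13

13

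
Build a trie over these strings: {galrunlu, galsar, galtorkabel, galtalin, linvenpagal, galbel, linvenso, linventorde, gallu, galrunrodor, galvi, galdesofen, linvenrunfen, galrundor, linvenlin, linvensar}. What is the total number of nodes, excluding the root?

74

Trace insertions, counting only characters that open a new branch:
  "galrunlu" → 8 new (g, a, l, r, u, n, l, u)
  "galsar" → prefix "gal" already present; 3 new (s, a, r)
  "galtorkabel" → prefix "gal" already present; 8 new (t, o, r, k, a, b, e, l)
  "galtalin" → prefix "galt" already present; 4 new (a, l, i, n)
  "linvenpagal" → 11 new (l, i, n, v, e, n, p, a, g, a, l)
  "galbel" → prefix "gal" already present; 3 new (b, e, l)
  "linvenso" → prefix "linven" already present; 2 new (s, o)
  "linventorde" → prefix "linven" already present; 5 new (t, o, r, d, e)
  "gallu" → prefix "gal" already present; 2 new (l, u)
  "galrunrodor" → prefix "galrun" already present; 5 new (r, o, d, o, r)
  "galvi" → prefix "gal" already present; 2 new (v, i)
  "galdesofen" → prefix "gal" already present; 7 new (d, e, s, o, f, e, n)
  "linvenrunfen" → prefix "linven" already present; 6 new (r, u, n, f, e, n)
  "galrundor" → prefix "galrun" already present; 3 new (d, o, r)
  "linvenlin" → prefix "linven" already present; 3 new (l, i, n)
  "linvensar" → prefix "linvens" already present; 2 new (a, r)
Total nodes = 8 + 3 + 8 + 4 + 11 + 3 + 2 + 5 + 2 + 5 + 2 + 7 + 6 + 3 + 3 + 2 = 74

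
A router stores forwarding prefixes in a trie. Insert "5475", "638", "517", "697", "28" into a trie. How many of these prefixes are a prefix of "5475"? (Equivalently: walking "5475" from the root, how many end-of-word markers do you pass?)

Check each prefix of "5475" against the stored set — each match is an end-marker on the path.
Prefixes of the query that are stored words: "5475"
Count: 1

1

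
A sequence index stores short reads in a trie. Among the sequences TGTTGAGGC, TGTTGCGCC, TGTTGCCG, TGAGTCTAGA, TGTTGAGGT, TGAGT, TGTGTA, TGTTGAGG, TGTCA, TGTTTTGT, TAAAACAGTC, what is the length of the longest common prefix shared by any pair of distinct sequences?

8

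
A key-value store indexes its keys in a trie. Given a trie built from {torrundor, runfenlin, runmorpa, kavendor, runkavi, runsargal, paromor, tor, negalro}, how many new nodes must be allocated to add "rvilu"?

4

"r" is already a path in the trie; the remaining "vilu" must be added.
New nodes needed: |"rvilu"| − 1 = 5 − 1 = 4.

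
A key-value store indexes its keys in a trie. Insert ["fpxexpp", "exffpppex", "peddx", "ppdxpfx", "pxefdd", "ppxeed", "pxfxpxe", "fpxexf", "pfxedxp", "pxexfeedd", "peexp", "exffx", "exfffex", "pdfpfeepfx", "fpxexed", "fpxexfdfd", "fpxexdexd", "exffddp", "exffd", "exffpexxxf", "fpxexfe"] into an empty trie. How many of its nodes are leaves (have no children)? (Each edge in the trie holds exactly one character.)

19

A leaf is a node with no children — equivalently, the end of a word that is not a proper prefix of any other stored word.
Those words: "exffddp", "exfffex", "exffpexxxf", "exffpppex", "exffx", "fpxexdexd", "fpxexed", "fpxexfdfd", "fpxexfe", "fpxexpp", "pdfpfeepfx", "peddx", "peexp", "pfxedxp", "ppdxpfx", "ppxeed", "pxefdd", "pxexfeedd", "pxfxpxe"
Leaf count: 19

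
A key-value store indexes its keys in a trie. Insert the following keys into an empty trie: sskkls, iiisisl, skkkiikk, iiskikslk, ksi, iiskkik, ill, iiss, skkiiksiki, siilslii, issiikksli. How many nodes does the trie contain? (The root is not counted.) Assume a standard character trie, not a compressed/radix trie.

Insert word by word; a character creates a node only if that edge doesn't already exist:
  "sskkls" → 6 new (s, s, k, k, l, s)
  "iiisisl" → 7 new (i, i, i, s, i, s, l)
  "skkkiikk" → prefix "s" already present; 7 new (k, k, k, i, i, k, k)
  "iiskikslk" → prefix "ii" already present; 7 new (s, k, i, k, s, l, k)
  "ksi" → 3 new (k, s, i)
  "iiskkik" → prefix "iisk" already present; 3 new (k, i, k)
  "ill" → prefix "i" already present; 2 new (l, l)
  "iiss" → prefix "iis" already present; 1 new (s)
  "skkiiksiki" → prefix "skk" already present; 7 new (i, i, k, s, i, k, i)
  "siilslii" → prefix "s" already present; 7 new (i, i, l, s, l, i, i)
  "issiikksli" → prefix "i" already present; 9 new (s, s, i, i, k, k, s, l, i)
Total nodes = 6 + 7 + 7 + 7 + 3 + 3 + 2 + 1 + 7 + 7 + 9 = 59

59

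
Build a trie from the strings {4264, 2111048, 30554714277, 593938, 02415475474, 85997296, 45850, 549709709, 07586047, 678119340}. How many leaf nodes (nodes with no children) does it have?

10

A leaf is a node with no children — equivalently, the end of a word that is not a proper prefix of any other stored word.
Those words: "02415475474", "07586047", "2111048", "30554714277", "4264", "45850", "549709709", "593938", "678119340", "85997296"
Leaf count: 10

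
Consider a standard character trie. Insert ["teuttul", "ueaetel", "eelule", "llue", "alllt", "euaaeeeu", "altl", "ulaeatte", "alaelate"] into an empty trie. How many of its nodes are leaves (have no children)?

9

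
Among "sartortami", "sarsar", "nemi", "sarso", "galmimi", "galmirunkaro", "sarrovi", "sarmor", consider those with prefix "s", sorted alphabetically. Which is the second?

Words with prefix "s", in lexicographic order: "sarmor", "sarrovi", "sarsar", "sarso", "sartortami"
The 2nd is sarrovi.

sarrovi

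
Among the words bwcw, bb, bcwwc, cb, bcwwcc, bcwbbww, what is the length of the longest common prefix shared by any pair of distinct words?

The deepest shared node is where two words last agree before diverging.
e.g. "bcwwc" and "bcwwcc" share the prefix "bcwwc" of length 5; no pair shares a longer one.
Longest shared-prefix length: 5

5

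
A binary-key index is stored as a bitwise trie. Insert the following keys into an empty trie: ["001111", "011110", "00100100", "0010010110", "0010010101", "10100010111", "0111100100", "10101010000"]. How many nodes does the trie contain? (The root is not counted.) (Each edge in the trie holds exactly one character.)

43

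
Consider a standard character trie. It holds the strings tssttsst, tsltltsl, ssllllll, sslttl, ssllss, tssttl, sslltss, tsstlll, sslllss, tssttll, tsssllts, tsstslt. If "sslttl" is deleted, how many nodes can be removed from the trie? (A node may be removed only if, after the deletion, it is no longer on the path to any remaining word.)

After clearing the end-marker at "sslttl", prune upward until reaching a node still needed by another word.
The suffix "ttl" (3 nodes) is used only by "sslttl"; the node for "ssl" still has the child "l", so pruning stops there.
Nodes removed: 3

3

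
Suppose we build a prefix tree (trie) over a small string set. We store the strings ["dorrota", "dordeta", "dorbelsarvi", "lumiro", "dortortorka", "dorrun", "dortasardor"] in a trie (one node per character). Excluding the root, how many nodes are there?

42

Trace insertions, counting only characters that open a new branch:
  "dorrota" → 7 new (d, o, r, r, o, t, a)
  "dordeta" → prefix "dor" already present; 4 new (d, e, t, a)
  "dorbelsarvi" → prefix "dor" already present; 8 new (b, e, l, s, a, r, v, i)
  "lumiro" → 6 new (l, u, m, i, r, o)
  "dortortorka" → prefix "dor" already present; 8 new (t, o, r, t, o, r, k, a)
  "dorrun" → prefix "dorr" already present; 2 new (u, n)
  "dortasardor" → prefix "dort" already present; 7 new (a, s, a, r, d, o, r)
Total nodes = 7 + 4 + 8 + 6 + 8 + 2 + 7 = 42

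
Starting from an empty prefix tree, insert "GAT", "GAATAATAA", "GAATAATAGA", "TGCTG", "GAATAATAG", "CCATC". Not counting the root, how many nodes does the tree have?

22

For each word, the new-node count is its length minus the longest prefix already in the trie:
  "GAT" → 3 new (G, A, T)
  "GAATAATAA" → prefix "GA" already present; 7 new (A, T, A, A, T, A, A)
  "GAATAATAGA" → prefix "GAATAATA" already present; 2 new (G, A)
  "TGCTG" → 5 new (T, G, C, T, G)
  "GAATAATAG" → prefix "GAATAATAG" already present; 0 new (none)
  "CCATC" → 5 new (C, C, A, T, C)
Total nodes = 3 + 7 + 2 + 5 + 0 + 5 = 22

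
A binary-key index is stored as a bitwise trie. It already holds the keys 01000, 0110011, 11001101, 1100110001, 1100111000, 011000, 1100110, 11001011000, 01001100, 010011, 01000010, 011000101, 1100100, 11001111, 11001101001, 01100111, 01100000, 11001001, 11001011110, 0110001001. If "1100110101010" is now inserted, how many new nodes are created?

4

"110011010" is already a path in the trie; the remaining "1010" must be added.
New nodes needed: |"1100110101010"| − 9 = 13 − 9 = 4.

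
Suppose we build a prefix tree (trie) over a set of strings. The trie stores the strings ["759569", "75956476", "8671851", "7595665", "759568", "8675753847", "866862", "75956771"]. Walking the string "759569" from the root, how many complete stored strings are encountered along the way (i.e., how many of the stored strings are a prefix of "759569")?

Walk "759569" from the root; an end-of-word marker is hit whenever a stored word is a prefix of "759569".
Prefixes of the query that are stored words: "759569"
Count: 1

1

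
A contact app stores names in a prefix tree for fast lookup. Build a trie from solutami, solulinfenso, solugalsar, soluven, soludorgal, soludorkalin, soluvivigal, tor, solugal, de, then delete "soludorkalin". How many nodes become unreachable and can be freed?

Walk "soludorkalin" from the leaf back toward the root, removing each node that no remaining word uses.
The suffix "kalin" (5 nodes) is used only by "soludorkalin"; the node for "soludor" still has the child "g", so pruning stops there.
Nodes removed: 5

5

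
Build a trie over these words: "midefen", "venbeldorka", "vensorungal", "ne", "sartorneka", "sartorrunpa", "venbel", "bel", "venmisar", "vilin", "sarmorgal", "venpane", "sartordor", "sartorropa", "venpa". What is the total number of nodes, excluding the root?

71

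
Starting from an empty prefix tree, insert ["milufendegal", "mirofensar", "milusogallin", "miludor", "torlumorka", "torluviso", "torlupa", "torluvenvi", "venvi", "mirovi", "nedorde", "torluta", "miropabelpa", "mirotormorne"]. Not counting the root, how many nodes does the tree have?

82

Trace insertions, counting only characters that open a new branch:
  "milufendegal" → 12 new (m, i, l, u, f, e, n, d, e, g, a, l)
  "mirofensar" → prefix "mi" already present; 8 new (r, o, f, e, n, s, a, r)
  "milusogallin" → prefix "milu" already present; 8 new (s, o, g, a, l, l, i, n)
  "miludor" → prefix "milu" already present; 3 new (d, o, r)
  "torlumorka" → 10 new (t, o, r, l, u, m, o, r, k, a)
  "torluviso" → prefix "torlu" already present; 4 new (v, i, s, o)
  "torlupa" → prefix "torlu" already present; 2 new (p, a)
  "torluvenvi" → prefix "torluv" already present; 4 new (e, n, v, i)
  "venvi" → 5 new (v, e, n, v, i)
  "mirovi" → prefix "miro" already present; 2 new (v, i)
  "nedorde" → 7 new (n, e, d, o, r, d, e)
  "torluta" → prefix "torlu" already present; 2 new (t, a)
  "miropabelpa" → prefix "miro" already present; 7 new (p, a, b, e, l, p, a)
  "mirotormorne" → prefix "miro" already present; 8 new (t, o, r, m, o, r, n, e)
Total nodes = 12 + 8 + 8 + 3 + 10 + 4 + 2 + 4 + 5 + 2 + 7 + 2 + 7 + 8 = 82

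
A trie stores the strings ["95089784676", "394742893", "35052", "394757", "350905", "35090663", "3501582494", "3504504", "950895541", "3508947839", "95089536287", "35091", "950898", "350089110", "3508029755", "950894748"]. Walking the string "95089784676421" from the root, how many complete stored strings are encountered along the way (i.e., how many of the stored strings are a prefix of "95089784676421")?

1

Traverse "95089784676421" character by character; count nodes along the way that are marked as word ends.
Prefixes of the query that are stored words: "95089784676"
Count: 1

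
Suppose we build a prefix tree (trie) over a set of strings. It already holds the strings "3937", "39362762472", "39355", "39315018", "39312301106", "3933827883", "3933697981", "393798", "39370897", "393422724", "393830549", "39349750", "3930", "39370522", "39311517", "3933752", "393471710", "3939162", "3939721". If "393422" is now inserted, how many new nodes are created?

"393422" is already a full path in the trie; only an end-marker is added.
No new nodes are needed: 0.

0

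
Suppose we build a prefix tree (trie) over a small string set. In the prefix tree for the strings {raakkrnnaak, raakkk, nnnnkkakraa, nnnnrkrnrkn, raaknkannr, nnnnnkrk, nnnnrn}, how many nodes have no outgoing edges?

7

A leaf is a node with no children — equivalently, the end of a word that is not a proper prefix of any other stored word.
Those words: "nnnnkkakraa", "nnnnnkrk", "nnnnrkrnrkn", "nnnnrn", "raakkk", "raakkrnnaak", "raaknkannr"
Leaf count: 7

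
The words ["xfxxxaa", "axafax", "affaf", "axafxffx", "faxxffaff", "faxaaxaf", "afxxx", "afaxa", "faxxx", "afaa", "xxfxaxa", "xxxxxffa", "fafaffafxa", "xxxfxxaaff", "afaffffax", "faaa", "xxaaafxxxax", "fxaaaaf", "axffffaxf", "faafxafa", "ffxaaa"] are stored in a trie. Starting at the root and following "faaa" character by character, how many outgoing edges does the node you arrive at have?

0

Walk "faaa" from the root, arriving at one node.
No stored string extends past "faaa".
That node has 0 child edges.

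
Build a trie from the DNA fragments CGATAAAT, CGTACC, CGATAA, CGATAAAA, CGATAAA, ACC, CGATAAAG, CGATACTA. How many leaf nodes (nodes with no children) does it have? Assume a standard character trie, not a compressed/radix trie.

6

A leaf is a node with no children — equivalently, the end of a word that is not a proper prefix of any other stored word.
Those words: "ACC", "CGATAAAA", "CGATAAAG", "CGATAAAT", "CGATACTA", "CGTACC"
Leaf count: 6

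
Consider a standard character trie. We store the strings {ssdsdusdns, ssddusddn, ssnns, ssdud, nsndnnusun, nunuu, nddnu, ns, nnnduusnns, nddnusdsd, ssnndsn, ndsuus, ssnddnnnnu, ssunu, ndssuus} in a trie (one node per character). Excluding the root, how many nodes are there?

73

Trace insertions, counting only characters that open a new branch:
  "ssdsdusdns" → 10 new (s, s, d, s, d, u, s, d, n, s)
  "ssddusddn" → prefix "ssd" already present; 6 new (d, u, s, d, d, n)
  "ssnns" → prefix "ss" already present; 3 new (n, n, s)
  "ssdud" → prefix "ssd" already present; 2 new (u, d)
  "nsndnnusun" → 10 new (n, s, n, d, n, n, u, s, u, n)
  "nunuu" → prefix "n" already present; 4 new (u, n, u, u)
  "nddnu" → prefix "n" already present; 4 new (d, d, n, u)
  "ns" → prefix "ns" already present; 0 new (none)
  "nnnduusnns" → prefix "n" already present; 9 new (n, n, d, u, u, s, n, n, s)
  "nddnusdsd" → prefix "nddnu" already present; 4 new (s, d, s, d)
  "ssnndsn" → prefix "ssnn" already present; 3 new (d, s, n)
  "ndsuus" → prefix "nd" already present; 4 new (s, u, u, s)
  "ssnddnnnnu" → prefix "ssn" already present; 7 new (d, d, n, n, n, n, u)
  "ssunu" → prefix "ss" already present; 3 new (u, n, u)
  "ndssuus" → prefix "nds" already present; 4 new (s, u, u, s)
Total nodes = 10 + 6 + 3 + 2 + 10 + 4 + 4 + 0 + 9 + 4 + 3 + 4 + 7 + 3 + 4 = 73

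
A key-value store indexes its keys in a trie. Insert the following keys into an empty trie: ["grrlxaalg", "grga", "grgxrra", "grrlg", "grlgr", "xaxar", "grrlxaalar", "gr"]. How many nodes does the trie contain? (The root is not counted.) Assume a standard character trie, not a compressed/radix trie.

Trace insertions, counting only characters that open a new branch:
  "grrlxaalg" → 9 new (g, r, r, l, x, a, a, l, g)
  "grga" → prefix "gr" already present; 2 new (g, a)
  "grgxrra" → prefix "grg" already present; 4 new (x, r, r, a)
  "grrlg" → prefix "grrl" already present; 1 new (g)
  "grlgr" → prefix "gr" already present; 3 new (l, g, r)
  "xaxar" → 5 new (x, a, x, a, r)
  "grrlxaalar" → prefix "grrlxaal" already present; 2 new (a, r)
  "gr" → prefix "gr" already present; 0 new (none)
Total nodes = 9 + 2 + 4 + 1 + 3 + 5 + 2 + 0 = 26

26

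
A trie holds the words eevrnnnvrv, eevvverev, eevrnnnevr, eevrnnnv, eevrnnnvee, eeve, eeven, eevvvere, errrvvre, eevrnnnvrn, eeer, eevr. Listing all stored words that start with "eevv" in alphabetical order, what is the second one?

DFS of the "eevv" subtree visits, in order: "eevvvere", "eevvverev"
Position 2: eevvverev

eevvverev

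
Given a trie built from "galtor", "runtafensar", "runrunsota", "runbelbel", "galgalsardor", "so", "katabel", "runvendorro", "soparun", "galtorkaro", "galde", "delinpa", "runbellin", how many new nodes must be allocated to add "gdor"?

The longest prefix of "gdor" already in the trie is "g" (length 1).
New nodes needed: |"gdor"| − 1 = 4 − 1 = 3.

3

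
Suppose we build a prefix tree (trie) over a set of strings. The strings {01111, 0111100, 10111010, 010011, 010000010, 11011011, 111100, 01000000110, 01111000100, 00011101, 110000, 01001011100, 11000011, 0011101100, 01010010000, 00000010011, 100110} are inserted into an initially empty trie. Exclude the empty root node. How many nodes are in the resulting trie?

Trace insertions, counting only characters that open a new branch:
  "01111" → 5 new (0, 1, 1, 1, 1)
  "0111100" → prefix "01111" already present; 2 new (0, 0)
  "10111010" → 8 new (1, 0, 1, 1, 1, 0, 1, 0)
  "010011" → prefix "01" already present; 4 new (0, 0, 1, 1)
  "010000010" → prefix "0100" already present; 5 new (0, 0, 0, 1, 0)
  "11011011" → prefix "1" already present; 7 new (1, 0, 1, 1, 0, 1, 1)
  "111100" → prefix "11" already present; 4 new (1, 1, 0, 0)
  "01000000110" → prefix "0100000" already present; 4 new (0, 1, 1, 0)
  "01111000100" → prefix "0111100" already present; 4 new (0, 1, 0, 0)
  "00011101" → prefix "0" already present; 7 new (0, 0, 1, 1, 1, 0, 1)
  "110000" → prefix "110" already present; 3 new (0, 0, 0)
  "01001011100" → prefix "01001" already present; 6 new (0, 1, 1, 1, 0, 0)
  "11000011" → prefix "110000" already present; 2 new (1, 1)
  "0011101100" → prefix "00" already present; 8 new (1, 1, 1, 0, 1, 1, 0, 0)
  "01010010000" → prefix "010" already present; 8 new (1, 0, 0, 1, 0, 0, 0, 0)
  "00000010011" → prefix "000" already present; 8 new (0, 0, 0, 1, 0, 0, 1, 1)
  "100110" → prefix "10" already present; 4 new (0, 1, 1, 0)
Total nodes = 5 + 2 + 8 + 4 + 5 + 7 + 4 + 4 + 4 + 7 + 3 + 6 + 2 + 8 + 8 + 8 + 4 = 89

89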